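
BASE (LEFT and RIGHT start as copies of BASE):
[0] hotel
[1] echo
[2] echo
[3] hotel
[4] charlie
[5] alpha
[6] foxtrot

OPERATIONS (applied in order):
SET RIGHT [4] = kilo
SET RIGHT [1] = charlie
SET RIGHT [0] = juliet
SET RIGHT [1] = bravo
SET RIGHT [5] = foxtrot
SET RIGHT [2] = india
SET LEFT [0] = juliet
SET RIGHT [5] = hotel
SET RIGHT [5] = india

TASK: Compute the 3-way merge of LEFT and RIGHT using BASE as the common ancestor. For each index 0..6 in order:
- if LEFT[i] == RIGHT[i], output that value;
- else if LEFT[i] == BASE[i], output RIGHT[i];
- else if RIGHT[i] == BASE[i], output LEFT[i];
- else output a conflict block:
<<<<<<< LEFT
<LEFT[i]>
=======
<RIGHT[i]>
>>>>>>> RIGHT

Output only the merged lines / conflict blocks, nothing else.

Final LEFT:  [juliet, echo, echo, hotel, charlie, alpha, foxtrot]
Final RIGHT: [juliet, bravo, india, hotel, kilo, india, foxtrot]
i=0: L=juliet R=juliet -> agree -> juliet
i=1: L=echo=BASE, R=bravo -> take RIGHT -> bravo
i=2: L=echo=BASE, R=india -> take RIGHT -> india
i=3: L=hotel R=hotel -> agree -> hotel
i=4: L=charlie=BASE, R=kilo -> take RIGHT -> kilo
i=5: L=alpha=BASE, R=india -> take RIGHT -> india
i=6: L=foxtrot R=foxtrot -> agree -> foxtrot

Answer: juliet
bravo
india
hotel
kilo
india
foxtrot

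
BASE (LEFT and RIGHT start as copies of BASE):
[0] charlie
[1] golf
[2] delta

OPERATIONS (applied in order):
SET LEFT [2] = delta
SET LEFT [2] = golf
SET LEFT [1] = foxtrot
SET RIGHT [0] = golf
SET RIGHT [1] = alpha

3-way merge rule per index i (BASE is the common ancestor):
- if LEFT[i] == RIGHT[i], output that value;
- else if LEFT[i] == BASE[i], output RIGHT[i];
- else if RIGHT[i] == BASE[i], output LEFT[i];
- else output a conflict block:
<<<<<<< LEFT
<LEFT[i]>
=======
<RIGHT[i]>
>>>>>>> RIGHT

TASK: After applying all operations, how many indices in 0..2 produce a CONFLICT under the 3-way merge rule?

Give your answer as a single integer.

Final LEFT:  [charlie, foxtrot, golf]
Final RIGHT: [golf, alpha, delta]
i=0: L=charlie=BASE, R=golf -> take RIGHT -> golf
i=1: BASE=golf L=foxtrot R=alpha all differ -> CONFLICT
i=2: L=golf, R=delta=BASE -> take LEFT -> golf
Conflict count: 1

Answer: 1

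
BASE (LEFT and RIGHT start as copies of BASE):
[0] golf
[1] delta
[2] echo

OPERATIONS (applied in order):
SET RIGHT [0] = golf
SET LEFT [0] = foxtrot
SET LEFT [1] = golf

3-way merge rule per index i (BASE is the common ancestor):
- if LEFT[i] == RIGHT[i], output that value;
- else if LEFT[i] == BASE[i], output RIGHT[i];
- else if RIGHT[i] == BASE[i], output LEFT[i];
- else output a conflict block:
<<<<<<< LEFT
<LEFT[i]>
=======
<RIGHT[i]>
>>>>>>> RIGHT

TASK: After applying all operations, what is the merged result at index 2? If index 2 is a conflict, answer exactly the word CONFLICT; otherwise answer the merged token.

Answer: echo

Derivation:
Final LEFT:  [foxtrot, golf, echo]
Final RIGHT: [golf, delta, echo]
i=0: L=foxtrot, R=golf=BASE -> take LEFT -> foxtrot
i=1: L=golf, R=delta=BASE -> take LEFT -> golf
i=2: L=echo R=echo -> agree -> echo
Index 2 -> echo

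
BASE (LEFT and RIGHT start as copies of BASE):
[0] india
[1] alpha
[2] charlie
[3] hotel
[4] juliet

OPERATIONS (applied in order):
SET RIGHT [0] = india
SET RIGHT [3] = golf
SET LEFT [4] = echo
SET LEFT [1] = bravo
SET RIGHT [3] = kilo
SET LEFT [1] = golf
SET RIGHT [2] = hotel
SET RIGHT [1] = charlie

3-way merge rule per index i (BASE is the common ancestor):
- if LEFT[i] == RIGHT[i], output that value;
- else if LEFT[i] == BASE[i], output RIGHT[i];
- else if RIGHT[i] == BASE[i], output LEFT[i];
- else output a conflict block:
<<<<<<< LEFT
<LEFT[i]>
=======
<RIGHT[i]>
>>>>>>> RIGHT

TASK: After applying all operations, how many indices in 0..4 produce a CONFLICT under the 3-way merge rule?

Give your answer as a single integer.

Final LEFT:  [india, golf, charlie, hotel, echo]
Final RIGHT: [india, charlie, hotel, kilo, juliet]
i=0: L=india R=india -> agree -> india
i=1: BASE=alpha L=golf R=charlie all differ -> CONFLICT
i=2: L=charlie=BASE, R=hotel -> take RIGHT -> hotel
i=3: L=hotel=BASE, R=kilo -> take RIGHT -> kilo
i=4: L=echo, R=juliet=BASE -> take LEFT -> echo
Conflict count: 1

Answer: 1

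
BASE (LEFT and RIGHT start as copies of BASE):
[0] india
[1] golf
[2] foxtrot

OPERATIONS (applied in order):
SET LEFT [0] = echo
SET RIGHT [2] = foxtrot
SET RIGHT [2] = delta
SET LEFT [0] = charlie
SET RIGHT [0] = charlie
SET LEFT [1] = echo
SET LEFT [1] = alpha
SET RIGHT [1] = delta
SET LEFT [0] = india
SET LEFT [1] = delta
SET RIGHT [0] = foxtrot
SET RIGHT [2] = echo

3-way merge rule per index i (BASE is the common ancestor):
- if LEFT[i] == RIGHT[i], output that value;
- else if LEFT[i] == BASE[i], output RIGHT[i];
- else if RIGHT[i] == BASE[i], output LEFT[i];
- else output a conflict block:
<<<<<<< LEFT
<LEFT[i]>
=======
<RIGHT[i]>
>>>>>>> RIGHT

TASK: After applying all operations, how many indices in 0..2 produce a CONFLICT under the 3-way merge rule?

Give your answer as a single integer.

Final LEFT:  [india, delta, foxtrot]
Final RIGHT: [foxtrot, delta, echo]
i=0: L=india=BASE, R=foxtrot -> take RIGHT -> foxtrot
i=1: L=delta R=delta -> agree -> delta
i=2: L=foxtrot=BASE, R=echo -> take RIGHT -> echo
Conflict count: 0

Answer: 0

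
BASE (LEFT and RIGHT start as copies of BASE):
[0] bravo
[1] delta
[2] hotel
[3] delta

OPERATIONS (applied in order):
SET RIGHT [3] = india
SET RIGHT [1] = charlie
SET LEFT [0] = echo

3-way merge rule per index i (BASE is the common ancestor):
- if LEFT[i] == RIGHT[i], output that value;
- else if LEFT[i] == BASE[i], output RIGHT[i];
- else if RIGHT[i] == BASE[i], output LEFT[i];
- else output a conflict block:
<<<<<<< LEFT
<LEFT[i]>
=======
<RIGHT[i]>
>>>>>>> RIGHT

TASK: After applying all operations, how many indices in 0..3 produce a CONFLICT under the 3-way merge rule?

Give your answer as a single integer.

Final LEFT:  [echo, delta, hotel, delta]
Final RIGHT: [bravo, charlie, hotel, india]
i=0: L=echo, R=bravo=BASE -> take LEFT -> echo
i=1: L=delta=BASE, R=charlie -> take RIGHT -> charlie
i=2: L=hotel R=hotel -> agree -> hotel
i=3: L=delta=BASE, R=india -> take RIGHT -> india
Conflict count: 0

Answer: 0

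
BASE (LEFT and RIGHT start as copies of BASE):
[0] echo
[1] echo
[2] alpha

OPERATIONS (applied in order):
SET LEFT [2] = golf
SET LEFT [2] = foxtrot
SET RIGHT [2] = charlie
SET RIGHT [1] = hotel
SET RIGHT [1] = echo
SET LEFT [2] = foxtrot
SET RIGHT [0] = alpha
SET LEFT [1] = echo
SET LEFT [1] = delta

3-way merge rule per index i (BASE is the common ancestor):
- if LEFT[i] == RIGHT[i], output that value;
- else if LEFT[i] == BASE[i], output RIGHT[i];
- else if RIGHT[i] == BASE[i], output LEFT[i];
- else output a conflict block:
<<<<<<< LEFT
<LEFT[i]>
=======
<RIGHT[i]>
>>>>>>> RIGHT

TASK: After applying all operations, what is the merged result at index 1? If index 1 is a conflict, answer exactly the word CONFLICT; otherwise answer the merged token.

Answer: delta

Derivation:
Final LEFT:  [echo, delta, foxtrot]
Final RIGHT: [alpha, echo, charlie]
i=0: L=echo=BASE, R=alpha -> take RIGHT -> alpha
i=1: L=delta, R=echo=BASE -> take LEFT -> delta
i=2: BASE=alpha L=foxtrot R=charlie all differ -> CONFLICT
Index 1 -> delta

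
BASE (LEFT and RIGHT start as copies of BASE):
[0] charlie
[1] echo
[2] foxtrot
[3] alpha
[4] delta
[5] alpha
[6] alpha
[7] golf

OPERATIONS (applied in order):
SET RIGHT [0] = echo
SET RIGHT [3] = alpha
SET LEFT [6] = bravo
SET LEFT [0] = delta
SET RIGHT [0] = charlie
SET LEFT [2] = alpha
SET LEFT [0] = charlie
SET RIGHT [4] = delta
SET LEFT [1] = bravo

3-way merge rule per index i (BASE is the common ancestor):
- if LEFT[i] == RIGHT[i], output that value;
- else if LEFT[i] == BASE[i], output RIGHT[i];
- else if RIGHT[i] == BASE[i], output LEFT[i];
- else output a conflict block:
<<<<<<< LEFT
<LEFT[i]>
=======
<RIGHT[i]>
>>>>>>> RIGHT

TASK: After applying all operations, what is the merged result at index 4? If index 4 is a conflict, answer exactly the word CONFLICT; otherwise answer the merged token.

Final LEFT:  [charlie, bravo, alpha, alpha, delta, alpha, bravo, golf]
Final RIGHT: [charlie, echo, foxtrot, alpha, delta, alpha, alpha, golf]
i=0: L=charlie R=charlie -> agree -> charlie
i=1: L=bravo, R=echo=BASE -> take LEFT -> bravo
i=2: L=alpha, R=foxtrot=BASE -> take LEFT -> alpha
i=3: L=alpha R=alpha -> agree -> alpha
i=4: L=delta R=delta -> agree -> delta
i=5: L=alpha R=alpha -> agree -> alpha
i=6: L=bravo, R=alpha=BASE -> take LEFT -> bravo
i=7: L=golf R=golf -> agree -> golf
Index 4 -> delta

Answer: delta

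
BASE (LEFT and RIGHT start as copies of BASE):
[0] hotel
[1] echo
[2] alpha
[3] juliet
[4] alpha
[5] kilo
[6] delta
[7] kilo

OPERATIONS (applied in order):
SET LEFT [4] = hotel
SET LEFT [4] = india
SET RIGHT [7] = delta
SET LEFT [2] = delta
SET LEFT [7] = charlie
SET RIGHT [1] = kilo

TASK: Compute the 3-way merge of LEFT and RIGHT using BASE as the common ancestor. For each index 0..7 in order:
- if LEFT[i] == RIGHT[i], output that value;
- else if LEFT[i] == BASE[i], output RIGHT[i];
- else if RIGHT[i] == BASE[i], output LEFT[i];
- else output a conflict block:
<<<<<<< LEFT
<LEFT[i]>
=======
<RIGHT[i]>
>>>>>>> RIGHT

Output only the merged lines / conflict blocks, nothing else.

Answer: hotel
kilo
delta
juliet
india
kilo
delta
<<<<<<< LEFT
charlie
=======
delta
>>>>>>> RIGHT

Derivation:
Final LEFT:  [hotel, echo, delta, juliet, india, kilo, delta, charlie]
Final RIGHT: [hotel, kilo, alpha, juliet, alpha, kilo, delta, delta]
i=0: L=hotel R=hotel -> agree -> hotel
i=1: L=echo=BASE, R=kilo -> take RIGHT -> kilo
i=2: L=delta, R=alpha=BASE -> take LEFT -> delta
i=3: L=juliet R=juliet -> agree -> juliet
i=4: L=india, R=alpha=BASE -> take LEFT -> india
i=5: L=kilo R=kilo -> agree -> kilo
i=6: L=delta R=delta -> agree -> delta
i=7: BASE=kilo L=charlie R=delta all differ -> CONFLICT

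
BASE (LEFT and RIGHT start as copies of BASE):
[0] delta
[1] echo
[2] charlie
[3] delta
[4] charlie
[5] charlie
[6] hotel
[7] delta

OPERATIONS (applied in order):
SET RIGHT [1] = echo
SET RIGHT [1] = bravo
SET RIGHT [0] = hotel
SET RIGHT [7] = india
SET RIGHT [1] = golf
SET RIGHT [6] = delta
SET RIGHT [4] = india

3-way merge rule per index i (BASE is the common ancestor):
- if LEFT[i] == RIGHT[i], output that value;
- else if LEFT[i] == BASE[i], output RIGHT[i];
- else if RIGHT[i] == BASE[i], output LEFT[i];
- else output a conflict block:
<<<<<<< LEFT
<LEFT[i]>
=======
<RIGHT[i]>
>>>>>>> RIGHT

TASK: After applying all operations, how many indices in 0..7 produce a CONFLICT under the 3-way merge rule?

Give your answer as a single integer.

Final LEFT:  [delta, echo, charlie, delta, charlie, charlie, hotel, delta]
Final RIGHT: [hotel, golf, charlie, delta, india, charlie, delta, india]
i=0: L=delta=BASE, R=hotel -> take RIGHT -> hotel
i=1: L=echo=BASE, R=golf -> take RIGHT -> golf
i=2: L=charlie R=charlie -> agree -> charlie
i=3: L=delta R=delta -> agree -> delta
i=4: L=charlie=BASE, R=india -> take RIGHT -> india
i=5: L=charlie R=charlie -> agree -> charlie
i=6: L=hotel=BASE, R=delta -> take RIGHT -> delta
i=7: L=delta=BASE, R=india -> take RIGHT -> india
Conflict count: 0

Answer: 0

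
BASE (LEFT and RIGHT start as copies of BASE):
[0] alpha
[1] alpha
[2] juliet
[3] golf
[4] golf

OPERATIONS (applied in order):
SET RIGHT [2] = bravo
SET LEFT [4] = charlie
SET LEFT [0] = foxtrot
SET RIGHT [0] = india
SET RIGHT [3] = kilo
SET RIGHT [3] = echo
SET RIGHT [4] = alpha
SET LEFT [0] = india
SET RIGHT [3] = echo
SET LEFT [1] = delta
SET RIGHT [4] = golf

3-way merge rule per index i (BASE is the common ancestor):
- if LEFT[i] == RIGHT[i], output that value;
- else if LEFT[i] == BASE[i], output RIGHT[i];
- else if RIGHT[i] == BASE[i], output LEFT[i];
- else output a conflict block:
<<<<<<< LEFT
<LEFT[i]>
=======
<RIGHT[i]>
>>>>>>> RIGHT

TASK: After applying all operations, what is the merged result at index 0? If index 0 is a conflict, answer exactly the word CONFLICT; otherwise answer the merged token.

Final LEFT:  [india, delta, juliet, golf, charlie]
Final RIGHT: [india, alpha, bravo, echo, golf]
i=0: L=india R=india -> agree -> india
i=1: L=delta, R=alpha=BASE -> take LEFT -> delta
i=2: L=juliet=BASE, R=bravo -> take RIGHT -> bravo
i=3: L=golf=BASE, R=echo -> take RIGHT -> echo
i=4: L=charlie, R=golf=BASE -> take LEFT -> charlie
Index 0 -> india

Answer: india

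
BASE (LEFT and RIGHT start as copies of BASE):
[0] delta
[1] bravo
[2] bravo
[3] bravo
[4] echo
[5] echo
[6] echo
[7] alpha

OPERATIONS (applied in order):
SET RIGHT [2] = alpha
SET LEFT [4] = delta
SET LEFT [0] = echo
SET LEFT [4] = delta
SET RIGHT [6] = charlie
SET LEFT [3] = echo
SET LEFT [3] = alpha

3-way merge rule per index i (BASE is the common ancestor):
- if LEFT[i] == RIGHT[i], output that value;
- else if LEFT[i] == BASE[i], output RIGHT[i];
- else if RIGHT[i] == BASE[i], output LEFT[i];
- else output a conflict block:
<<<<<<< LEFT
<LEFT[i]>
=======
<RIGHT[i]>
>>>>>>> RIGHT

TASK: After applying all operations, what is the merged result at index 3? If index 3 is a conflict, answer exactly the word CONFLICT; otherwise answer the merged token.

Answer: alpha

Derivation:
Final LEFT:  [echo, bravo, bravo, alpha, delta, echo, echo, alpha]
Final RIGHT: [delta, bravo, alpha, bravo, echo, echo, charlie, alpha]
i=0: L=echo, R=delta=BASE -> take LEFT -> echo
i=1: L=bravo R=bravo -> agree -> bravo
i=2: L=bravo=BASE, R=alpha -> take RIGHT -> alpha
i=3: L=alpha, R=bravo=BASE -> take LEFT -> alpha
i=4: L=delta, R=echo=BASE -> take LEFT -> delta
i=5: L=echo R=echo -> agree -> echo
i=6: L=echo=BASE, R=charlie -> take RIGHT -> charlie
i=7: L=alpha R=alpha -> agree -> alpha
Index 3 -> alpha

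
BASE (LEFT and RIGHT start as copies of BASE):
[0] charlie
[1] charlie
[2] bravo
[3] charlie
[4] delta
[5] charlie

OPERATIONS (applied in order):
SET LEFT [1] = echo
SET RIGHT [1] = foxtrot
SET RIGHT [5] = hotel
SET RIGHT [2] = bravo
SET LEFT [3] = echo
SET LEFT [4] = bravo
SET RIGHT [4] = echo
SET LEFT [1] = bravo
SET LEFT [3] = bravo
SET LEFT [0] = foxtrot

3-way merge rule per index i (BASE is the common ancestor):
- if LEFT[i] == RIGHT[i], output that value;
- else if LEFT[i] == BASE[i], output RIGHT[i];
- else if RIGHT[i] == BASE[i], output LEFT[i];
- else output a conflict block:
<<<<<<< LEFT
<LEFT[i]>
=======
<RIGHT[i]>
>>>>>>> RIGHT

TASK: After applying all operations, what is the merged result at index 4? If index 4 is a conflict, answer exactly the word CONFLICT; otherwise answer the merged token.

Final LEFT:  [foxtrot, bravo, bravo, bravo, bravo, charlie]
Final RIGHT: [charlie, foxtrot, bravo, charlie, echo, hotel]
i=0: L=foxtrot, R=charlie=BASE -> take LEFT -> foxtrot
i=1: BASE=charlie L=bravo R=foxtrot all differ -> CONFLICT
i=2: L=bravo R=bravo -> agree -> bravo
i=3: L=bravo, R=charlie=BASE -> take LEFT -> bravo
i=4: BASE=delta L=bravo R=echo all differ -> CONFLICT
i=5: L=charlie=BASE, R=hotel -> take RIGHT -> hotel
Index 4 -> CONFLICT

Answer: CONFLICT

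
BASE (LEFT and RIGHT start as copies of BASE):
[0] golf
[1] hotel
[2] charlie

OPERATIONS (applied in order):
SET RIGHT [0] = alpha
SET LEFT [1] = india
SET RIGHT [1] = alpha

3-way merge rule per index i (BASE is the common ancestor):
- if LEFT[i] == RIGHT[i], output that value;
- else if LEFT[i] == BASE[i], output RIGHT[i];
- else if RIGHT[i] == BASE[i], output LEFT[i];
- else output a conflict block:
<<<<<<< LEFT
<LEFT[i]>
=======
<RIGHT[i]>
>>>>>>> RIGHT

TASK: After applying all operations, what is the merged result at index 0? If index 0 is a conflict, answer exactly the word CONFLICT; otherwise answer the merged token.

Answer: alpha

Derivation:
Final LEFT:  [golf, india, charlie]
Final RIGHT: [alpha, alpha, charlie]
i=0: L=golf=BASE, R=alpha -> take RIGHT -> alpha
i=1: BASE=hotel L=india R=alpha all differ -> CONFLICT
i=2: L=charlie R=charlie -> agree -> charlie
Index 0 -> alpha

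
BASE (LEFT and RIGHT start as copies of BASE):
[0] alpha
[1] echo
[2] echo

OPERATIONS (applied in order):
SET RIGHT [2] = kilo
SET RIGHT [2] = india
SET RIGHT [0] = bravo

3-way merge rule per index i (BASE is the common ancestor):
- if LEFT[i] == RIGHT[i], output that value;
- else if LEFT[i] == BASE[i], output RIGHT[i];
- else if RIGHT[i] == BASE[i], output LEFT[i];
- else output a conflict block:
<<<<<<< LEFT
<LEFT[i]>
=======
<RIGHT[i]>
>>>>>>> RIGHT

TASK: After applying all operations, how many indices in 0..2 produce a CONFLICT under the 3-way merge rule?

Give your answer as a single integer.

Answer: 0

Derivation:
Final LEFT:  [alpha, echo, echo]
Final RIGHT: [bravo, echo, india]
i=0: L=alpha=BASE, R=bravo -> take RIGHT -> bravo
i=1: L=echo R=echo -> agree -> echo
i=2: L=echo=BASE, R=india -> take RIGHT -> india
Conflict count: 0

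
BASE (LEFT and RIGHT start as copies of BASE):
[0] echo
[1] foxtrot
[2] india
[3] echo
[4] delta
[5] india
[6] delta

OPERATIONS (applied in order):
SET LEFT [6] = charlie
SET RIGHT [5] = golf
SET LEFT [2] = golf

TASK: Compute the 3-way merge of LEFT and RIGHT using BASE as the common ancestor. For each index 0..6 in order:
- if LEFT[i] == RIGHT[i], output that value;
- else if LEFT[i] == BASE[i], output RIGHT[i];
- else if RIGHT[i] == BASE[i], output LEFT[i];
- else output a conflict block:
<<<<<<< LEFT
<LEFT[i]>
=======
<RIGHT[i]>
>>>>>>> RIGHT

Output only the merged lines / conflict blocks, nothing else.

Answer: echo
foxtrot
golf
echo
delta
golf
charlie

Derivation:
Final LEFT:  [echo, foxtrot, golf, echo, delta, india, charlie]
Final RIGHT: [echo, foxtrot, india, echo, delta, golf, delta]
i=0: L=echo R=echo -> agree -> echo
i=1: L=foxtrot R=foxtrot -> agree -> foxtrot
i=2: L=golf, R=india=BASE -> take LEFT -> golf
i=3: L=echo R=echo -> agree -> echo
i=4: L=delta R=delta -> agree -> delta
i=5: L=india=BASE, R=golf -> take RIGHT -> golf
i=6: L=charlie, R=delta=BASE -> take LEFT -> charlie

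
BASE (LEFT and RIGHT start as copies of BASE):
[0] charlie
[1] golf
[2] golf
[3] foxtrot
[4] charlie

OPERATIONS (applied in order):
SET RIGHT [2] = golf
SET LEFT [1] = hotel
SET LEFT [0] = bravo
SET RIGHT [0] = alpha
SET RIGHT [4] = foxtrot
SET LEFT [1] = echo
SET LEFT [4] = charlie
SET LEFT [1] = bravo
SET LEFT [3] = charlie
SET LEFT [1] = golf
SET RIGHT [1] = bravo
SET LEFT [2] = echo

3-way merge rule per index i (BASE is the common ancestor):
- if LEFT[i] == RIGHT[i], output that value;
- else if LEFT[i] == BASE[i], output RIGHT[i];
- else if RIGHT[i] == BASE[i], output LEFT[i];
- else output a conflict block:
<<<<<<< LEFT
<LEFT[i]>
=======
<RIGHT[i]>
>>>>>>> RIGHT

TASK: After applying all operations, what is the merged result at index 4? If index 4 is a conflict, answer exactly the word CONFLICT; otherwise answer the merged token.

Answer: foxtrot

Derivation:
Final LEFT:  [bravo, golf, echo, charlie, charlie]
Final RIGHT: [alpha, bravo, golf, foxtrot, foxtrot]
i=0: BASE=charlie L=bravo R=alpha all differ -> CONFLICT
i=1: L=golf=BASE, R=bravo -> take RIGHT -> bravo
i=2: L=echo, R=golf=BASE -> take LEFT -> echo
i=3: L=charlie, R=foxtrot=BASE -> take LEFT -> charlie
i=4: L=charlie=BASE, R=foxtrot -> take RIGHT -> foxtrot
Index 4 -> foxtrot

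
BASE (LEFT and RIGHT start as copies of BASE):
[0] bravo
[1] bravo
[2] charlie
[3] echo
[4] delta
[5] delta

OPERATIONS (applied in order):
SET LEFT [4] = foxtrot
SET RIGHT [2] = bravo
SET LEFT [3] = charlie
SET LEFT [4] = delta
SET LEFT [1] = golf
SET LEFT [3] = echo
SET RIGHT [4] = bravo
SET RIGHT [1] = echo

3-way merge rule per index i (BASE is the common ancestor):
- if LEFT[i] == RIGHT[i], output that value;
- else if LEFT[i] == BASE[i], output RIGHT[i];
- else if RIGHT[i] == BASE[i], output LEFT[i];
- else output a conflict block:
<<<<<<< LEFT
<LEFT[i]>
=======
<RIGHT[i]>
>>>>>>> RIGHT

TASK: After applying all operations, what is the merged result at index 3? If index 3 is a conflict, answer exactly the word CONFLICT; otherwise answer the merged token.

Answer: echo

Derivation:
Final LEFT:  [bravo, golf, charlie, echo, delta, delta]
Final RIGHT: [bravo, echo, bravo, echo, bravo, delta]
i=0: L=bravo R=bravo -> agree -> bravo
i=1: BASE=bravo L=golf R=echo all differ -> CONFLICT
i=2: L=charlie=BASE, R=bravo -> take RIGHT -> bravo
i=3: L=echo R=echo -> agree -> echo
i=4: L=delta=BASE, R=bravo -> take RIGHT -> bravo
i=5: L=delta R=delta -> agree -> delta
Index 3 -> echo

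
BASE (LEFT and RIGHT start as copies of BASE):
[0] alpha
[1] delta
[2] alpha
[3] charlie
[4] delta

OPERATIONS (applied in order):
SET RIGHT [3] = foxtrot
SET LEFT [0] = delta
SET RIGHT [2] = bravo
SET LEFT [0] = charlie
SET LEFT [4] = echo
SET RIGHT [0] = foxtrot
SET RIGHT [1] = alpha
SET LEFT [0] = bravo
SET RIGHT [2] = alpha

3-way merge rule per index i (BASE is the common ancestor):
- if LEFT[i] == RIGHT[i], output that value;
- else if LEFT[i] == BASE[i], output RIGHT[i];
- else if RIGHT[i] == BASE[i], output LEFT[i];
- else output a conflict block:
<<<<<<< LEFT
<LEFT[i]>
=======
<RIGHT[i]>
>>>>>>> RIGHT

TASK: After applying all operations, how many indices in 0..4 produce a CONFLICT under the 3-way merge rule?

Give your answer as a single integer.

Answer: 1

Derivation:
Final LEFT:  [bravo, delta, alpha, charlie, echo]
Final RIGHT: [foxtrot, alpha, alpha, foxtrot, delta]
i=0: BASE=alpha L=bravo R=foxtrot all differ -> CONFLICT
i=1: L=delta=BASE, R=alpha -> take RIGHT -> alpha
i=2: L=alpha R=alpha -> agree -> alpha
i=3: L=charlie=BASE, R=foxtrot -> take RIGHT -> foxtrot
i=4: L=echo, R=delta=BASE -> take LEFT -> echo
Conflict count: 1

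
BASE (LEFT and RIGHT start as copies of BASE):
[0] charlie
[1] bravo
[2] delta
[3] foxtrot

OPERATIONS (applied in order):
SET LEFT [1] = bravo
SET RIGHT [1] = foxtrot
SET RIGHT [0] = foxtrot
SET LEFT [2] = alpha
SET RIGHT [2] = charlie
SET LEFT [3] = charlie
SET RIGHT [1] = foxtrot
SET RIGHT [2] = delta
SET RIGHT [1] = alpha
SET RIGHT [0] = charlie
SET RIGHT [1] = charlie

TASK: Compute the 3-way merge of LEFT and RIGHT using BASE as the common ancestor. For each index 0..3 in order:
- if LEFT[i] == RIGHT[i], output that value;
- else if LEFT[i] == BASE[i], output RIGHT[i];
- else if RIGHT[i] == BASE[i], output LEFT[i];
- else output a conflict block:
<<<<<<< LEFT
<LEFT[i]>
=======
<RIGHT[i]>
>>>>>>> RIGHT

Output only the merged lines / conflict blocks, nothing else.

Answer: charlie
charlie
alpha
charlie

Derivation:
Final LEFT:  [charlie, bravo, alpha, charlie]
Final RIGHT: [charlie, charlie, delta, foxtrot]
i=0: L=charlie R=charlie -> agree -> charlie
i=1: L=bravo=BASE, R=charlie -> take RIGHT -> charlie
i=2: L=alpha, R=delta=BASE -> take LEFT -> alpha
i=3: L=charlie, R=foxtrot=BASE -> take LEFT -> charlie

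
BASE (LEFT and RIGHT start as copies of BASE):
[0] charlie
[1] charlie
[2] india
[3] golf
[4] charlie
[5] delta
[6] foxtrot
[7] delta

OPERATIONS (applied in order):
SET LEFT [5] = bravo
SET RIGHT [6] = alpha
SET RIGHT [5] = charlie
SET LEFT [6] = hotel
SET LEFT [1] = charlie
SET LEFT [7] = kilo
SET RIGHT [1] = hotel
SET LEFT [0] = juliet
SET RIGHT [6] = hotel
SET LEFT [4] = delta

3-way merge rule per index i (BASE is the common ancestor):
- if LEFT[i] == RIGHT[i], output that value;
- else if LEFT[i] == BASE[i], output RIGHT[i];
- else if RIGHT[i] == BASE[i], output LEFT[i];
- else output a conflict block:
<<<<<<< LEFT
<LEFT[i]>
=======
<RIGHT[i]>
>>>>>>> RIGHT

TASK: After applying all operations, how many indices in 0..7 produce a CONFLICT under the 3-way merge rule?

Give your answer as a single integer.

Answer: 1

Derivation:
Final LEFT:  [juliet, charlie, india, golf, delta, bravo, hotel, kilo]
Final RIGHT: [charlie, hotel, india, golf, charlie, charlie, hotel, delta]
i=0: L=juliet, R=charlie=BASE -> take LEFT -> juliet
i=1: L=charlie=BASE, R=hotel -> take RIGHT -> hotel
i=2: L=india R=india -> agree -> india
i=3: L=golf R=golf -> agree -> golf
i=4: L=delta, R=charlie=BASE -> take LEFT -> delta
i=5: BASE=delta L=bravo R=charlie all differ -> CONFLICT
i=6: L=hotel R=hotel -> agree -> hotel
i=7: L=kilo, R=delta=BASE -> take LEFT -> kilo
Conflict count: 1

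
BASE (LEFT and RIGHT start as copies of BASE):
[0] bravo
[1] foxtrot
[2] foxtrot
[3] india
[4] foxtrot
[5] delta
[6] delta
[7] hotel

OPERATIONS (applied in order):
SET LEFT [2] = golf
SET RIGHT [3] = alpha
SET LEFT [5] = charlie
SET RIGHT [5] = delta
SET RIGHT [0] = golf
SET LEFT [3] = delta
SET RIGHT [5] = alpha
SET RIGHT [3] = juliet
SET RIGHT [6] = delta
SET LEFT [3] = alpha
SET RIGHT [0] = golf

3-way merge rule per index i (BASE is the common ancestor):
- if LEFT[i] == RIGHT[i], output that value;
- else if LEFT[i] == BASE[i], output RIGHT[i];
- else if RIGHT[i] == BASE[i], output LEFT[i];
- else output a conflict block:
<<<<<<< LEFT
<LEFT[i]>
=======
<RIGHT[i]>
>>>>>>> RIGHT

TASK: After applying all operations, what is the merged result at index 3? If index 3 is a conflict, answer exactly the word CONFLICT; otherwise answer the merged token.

Final LEFT:  [bravo, foxtrot, golf, alpha, foxtrot, charlie, delta, hotel]
Final RIGHT: [golf, foxtrot, foxtrot, juliet, foxtrot, alpha, delta, hotel]
i=0: L=bravo=BASE, R=golf -> take RIGHT -> golf
i=1: L=foxtrot R=foxtrot -> agree -> foxtrot
i=2: L=golf, R=foxtrot=BASE -> take LEFT -> golf
i=3: BASE=india L=alpha R=juliet all differ -> CONFLICT
i=4: L=foxtrot R=foxtrot -> agree -> foxtrot
i=5: BASE=delta L=charlie R=alpha all differ -> CONFLICT
i=6: L=delta R=delta -> agree -> delta
i=7: L=hotel R=hotel -> agree -> hotel
Index 3 -> CONFLICT

Answer: CONFLICT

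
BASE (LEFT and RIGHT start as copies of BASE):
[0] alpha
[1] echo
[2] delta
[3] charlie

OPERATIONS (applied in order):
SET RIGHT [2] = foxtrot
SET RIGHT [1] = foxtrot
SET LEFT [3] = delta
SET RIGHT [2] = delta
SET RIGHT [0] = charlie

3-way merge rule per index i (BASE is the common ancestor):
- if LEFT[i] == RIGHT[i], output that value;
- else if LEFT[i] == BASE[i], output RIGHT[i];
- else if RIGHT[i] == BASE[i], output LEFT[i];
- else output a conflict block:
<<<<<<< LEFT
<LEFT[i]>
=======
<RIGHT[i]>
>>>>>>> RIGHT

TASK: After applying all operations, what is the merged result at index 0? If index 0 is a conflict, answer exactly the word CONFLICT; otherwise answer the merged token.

Final LEFT:  [alpha, echo, delta, delta]
Final RIGHT: [charlie, foxtrot, delta, charlie]
i=0: L=alpha=BASE, R=charlie -> take RIGHT -> charlie
i=1: L=echo=BASE, R=foxtrot -> take RIGHT -> foxtrot
i=2: L=delta R=delta -> agree -> delta
i=3: L=delta, R=charlie=BASE -> take LEFT -> delta
Index 0 -> charlie

Answer: charlie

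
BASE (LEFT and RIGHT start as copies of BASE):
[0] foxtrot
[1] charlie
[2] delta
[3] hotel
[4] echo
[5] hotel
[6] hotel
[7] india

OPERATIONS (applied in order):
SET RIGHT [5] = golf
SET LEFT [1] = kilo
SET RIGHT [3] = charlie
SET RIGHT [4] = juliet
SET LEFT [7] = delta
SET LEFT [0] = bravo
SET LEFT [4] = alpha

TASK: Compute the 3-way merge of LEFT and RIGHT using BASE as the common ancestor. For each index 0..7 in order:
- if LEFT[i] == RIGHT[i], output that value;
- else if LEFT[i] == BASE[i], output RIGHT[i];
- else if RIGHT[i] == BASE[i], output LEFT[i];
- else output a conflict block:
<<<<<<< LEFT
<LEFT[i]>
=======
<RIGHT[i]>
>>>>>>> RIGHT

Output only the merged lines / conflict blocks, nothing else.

Answer: bravo
kilo
delta
charlie
<<<<<<< LEFT
alpha
=======
juliet
>>>>>>> RIGHT
golf
hotel
delta

Derivation:
Final LEFT:  [bravo, kilo, delta, hotel, alpha, hotel, hotel, delta]
Final RIGHT: [foxtrot, charlie, delta, charlie, juliet, golf, hotel, india]
i=0: L=bravo, R=foxtrot=BASE -> take LEFT -> bravo
i=1: L=kilo, R=charlie=BASE -> take LEFT -> kilo
i=2: L=delta R=delta -> agree -> delta
i=3: L=hotel=BASE, R=charlie -> take RIGHT -> charlie
i=4: BASE=echo L=alpha R=juliet all differ -> CONFLICT
i=5: L=hotel=BASE, R=golf -> take RIGHT -> golf
i=6: L=hotel R=hotel -> agree -> hotel
i=7: L=delta, R=india=BASE -> take LEFT -> delta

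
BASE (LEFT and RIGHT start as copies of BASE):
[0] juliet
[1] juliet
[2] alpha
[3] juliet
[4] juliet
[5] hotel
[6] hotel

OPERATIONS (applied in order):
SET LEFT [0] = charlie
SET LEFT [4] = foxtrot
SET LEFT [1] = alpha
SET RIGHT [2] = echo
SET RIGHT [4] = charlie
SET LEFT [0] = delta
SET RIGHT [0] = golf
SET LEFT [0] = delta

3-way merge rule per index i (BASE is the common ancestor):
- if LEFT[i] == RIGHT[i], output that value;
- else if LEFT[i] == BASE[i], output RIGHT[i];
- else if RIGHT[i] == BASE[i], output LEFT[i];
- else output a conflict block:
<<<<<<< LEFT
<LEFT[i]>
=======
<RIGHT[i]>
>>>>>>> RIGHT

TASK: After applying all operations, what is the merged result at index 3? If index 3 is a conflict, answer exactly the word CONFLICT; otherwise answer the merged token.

Final LEFT:  [delta, alpha, alpha, juliet, foxtrot, hotel, hotel]
Final RIGHT: [golf, juliet, echo, juliet, charlie, hotel, hotel]
i=0: BASE=juliet L=delta R=golf all differ -> CONFLICT
i=1: L=alpha, R=juliet=BASE -> take LEFT -> alpha
i=2: L=alpha=BASE, R=echo -> take RIGHT -> echo
i=3: L=juliet R=juliet -> agree -> juliet
i=4: BASE=juliet L=foxtrot R=charlie all differ -> CONFLICT
i=5: L=hotel R=hotel -> agree -> hotel
i=6: L=hotel R=hotel -> agree -> hotel
Index 3 -> juliet

Answer: juliet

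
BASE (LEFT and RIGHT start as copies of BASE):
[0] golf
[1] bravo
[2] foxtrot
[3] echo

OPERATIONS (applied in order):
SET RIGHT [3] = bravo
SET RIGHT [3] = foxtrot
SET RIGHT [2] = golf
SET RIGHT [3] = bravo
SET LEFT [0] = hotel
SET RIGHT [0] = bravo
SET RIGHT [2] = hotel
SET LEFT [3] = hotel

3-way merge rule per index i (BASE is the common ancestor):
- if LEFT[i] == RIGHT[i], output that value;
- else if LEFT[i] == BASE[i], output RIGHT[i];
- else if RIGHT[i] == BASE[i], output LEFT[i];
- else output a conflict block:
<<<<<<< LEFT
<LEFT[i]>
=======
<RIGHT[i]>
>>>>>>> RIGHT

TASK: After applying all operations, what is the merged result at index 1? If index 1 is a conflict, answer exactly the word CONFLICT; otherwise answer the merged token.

Answer: bravo

Derivation:
Final LEFT:  [hotel, bravo, foxtrot, hotel]
Final RIGHT: [bravo, bravo, hotel, bravo]
i=0: BASE=golf L=hotel R=bravo all differ -> CONFLICT
i=1: L=bravo R=bravo -> agree -> bravo
i=2: L=foxtrot=BASE, R=hotel -> take RIGHT -> hotel
i=3: BASE=echo L=hotel R=bravo all differ -> CONFLICT
Index 1 -> bravo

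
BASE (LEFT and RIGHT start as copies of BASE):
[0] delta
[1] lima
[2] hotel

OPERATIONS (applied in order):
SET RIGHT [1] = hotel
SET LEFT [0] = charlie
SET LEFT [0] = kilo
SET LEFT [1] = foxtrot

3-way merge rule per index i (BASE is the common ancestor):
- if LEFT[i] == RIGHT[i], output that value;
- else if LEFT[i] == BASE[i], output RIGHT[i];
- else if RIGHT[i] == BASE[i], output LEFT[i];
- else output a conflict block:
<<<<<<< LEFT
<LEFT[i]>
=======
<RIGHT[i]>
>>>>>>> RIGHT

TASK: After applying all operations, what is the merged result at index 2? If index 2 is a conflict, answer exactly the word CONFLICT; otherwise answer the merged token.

Answer: hotel

Derivation:
Final LEFT:  [kilo, foxtrot, hotel]
Final RIGHT: [delta, hotel, hotel]
i=0: L=kilo, R=delta=BASE -> take LEFT -> kilo
i=1: BASE=lima L=foxtrot R=hotel all differ -> CONFLICT
i=2: L=hotel R=hotel -> agree -> hotel
Index 2 -> hotel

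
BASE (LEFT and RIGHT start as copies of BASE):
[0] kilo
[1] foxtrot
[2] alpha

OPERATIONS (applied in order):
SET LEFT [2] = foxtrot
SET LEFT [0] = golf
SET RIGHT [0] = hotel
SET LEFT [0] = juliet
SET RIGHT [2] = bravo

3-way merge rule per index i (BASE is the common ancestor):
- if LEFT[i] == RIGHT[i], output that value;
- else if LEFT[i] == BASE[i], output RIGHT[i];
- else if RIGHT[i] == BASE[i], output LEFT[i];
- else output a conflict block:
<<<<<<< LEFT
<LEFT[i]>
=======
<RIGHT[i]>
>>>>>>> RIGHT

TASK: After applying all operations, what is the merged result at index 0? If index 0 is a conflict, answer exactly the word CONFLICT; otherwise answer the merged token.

Answer: CONFLICT

Derivation:
Final LEFT:  [juliet, foxtrot, foxtrot]
Final RIGHT: [hotel, foxtrot, bravo]
i=0: BASE=kilo L=juliet R=hotel all differ -> CONFLICT
i=1: L=foxtrot R=foxtrot -> agree -> foxtrot
i=2: BASE=alpha L=foxtrot R=bravo all differ -> CONFLICT
Index 0 -> CONFLICT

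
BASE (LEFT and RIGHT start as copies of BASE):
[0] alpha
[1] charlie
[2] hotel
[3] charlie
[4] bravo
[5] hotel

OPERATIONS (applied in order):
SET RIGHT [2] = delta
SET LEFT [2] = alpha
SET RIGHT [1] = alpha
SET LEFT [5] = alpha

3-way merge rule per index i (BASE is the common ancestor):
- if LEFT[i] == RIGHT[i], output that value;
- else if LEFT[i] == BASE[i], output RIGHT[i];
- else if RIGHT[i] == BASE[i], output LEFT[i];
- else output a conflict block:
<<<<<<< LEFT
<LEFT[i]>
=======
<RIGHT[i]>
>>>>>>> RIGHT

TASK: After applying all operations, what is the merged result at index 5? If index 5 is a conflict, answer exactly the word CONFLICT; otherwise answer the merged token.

Final LEFT:  [alpha, charlie, alpha, charlie, bravo, alpha]
Final RIGHT: [alpha, alpha, delta, charlie, bravo, hotel]
i=0: L=alpha R=alpha -> agree -> alpha
i=1: L=charlie=BASE, R=alpha -> take RIGHT -> alpha
i=2: BASE=hotel L=alpha R=delta all differ -> CONFLICT
i=3: L=charlie R=charlie -> agree -> charlie
i=4: L=bravo R=bravo -> agree -> bravo
i=5: L=alpha, R=hotel=BASE -> take LEFT -> alpha
Index 5 -> alpha

Answer: alpha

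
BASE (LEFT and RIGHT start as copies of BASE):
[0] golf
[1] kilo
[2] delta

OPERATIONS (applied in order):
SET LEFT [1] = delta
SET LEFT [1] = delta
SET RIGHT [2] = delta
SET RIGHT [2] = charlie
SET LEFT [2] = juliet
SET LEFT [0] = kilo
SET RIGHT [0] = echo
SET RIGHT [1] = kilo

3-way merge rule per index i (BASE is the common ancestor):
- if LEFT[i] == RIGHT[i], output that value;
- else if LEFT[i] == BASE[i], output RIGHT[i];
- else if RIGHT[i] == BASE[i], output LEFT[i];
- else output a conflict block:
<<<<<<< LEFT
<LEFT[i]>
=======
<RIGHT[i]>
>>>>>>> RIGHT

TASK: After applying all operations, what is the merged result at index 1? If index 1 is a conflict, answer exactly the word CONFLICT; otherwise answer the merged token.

Final LEFT:  [kilo, delta, juliet]
Final RIGHT: [echo, kilo, charlie]
i=0: BASE=golf L=kilo R=echo all differ -> CONFLICT
i=1: L=delta, R=kilo=BASE -> take LEFT -> delta
i=2: BASE=delta L=juliet R=charlie all differ -> CONFLICT
Index 1 -> delta

Answer: delta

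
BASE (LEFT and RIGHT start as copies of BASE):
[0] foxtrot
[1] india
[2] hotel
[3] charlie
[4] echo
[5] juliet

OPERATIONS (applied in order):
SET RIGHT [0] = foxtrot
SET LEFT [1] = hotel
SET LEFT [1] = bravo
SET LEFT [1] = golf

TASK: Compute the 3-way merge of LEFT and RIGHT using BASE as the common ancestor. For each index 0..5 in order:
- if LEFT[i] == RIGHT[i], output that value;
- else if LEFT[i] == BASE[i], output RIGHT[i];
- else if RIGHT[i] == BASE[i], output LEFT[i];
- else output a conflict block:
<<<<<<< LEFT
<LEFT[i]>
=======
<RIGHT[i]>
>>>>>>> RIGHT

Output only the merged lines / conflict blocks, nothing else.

Final LEFT:  [foxtrot, golf, hotel, charlie, echo, juliet]
Final RIGHT: [foxtrot, india, hotel, charlie, echo, juliet]
i=0: L=foxtrot R=foxtrot -> agree -> foxtrot
i=1: L=golf, R=india=BASE -> take LEFT -> golf
i=2: L=hotel R=hotel -> agree -> hotel
i=3: L=charlie R=charlie -> agree -> charlie
i=4: L=echo R=echo -> agree -> echo
i=5: L=juliet R=juliet -> agree -> juliet

Answer: foxtrot
golf
hotel
charlie
echo
juliet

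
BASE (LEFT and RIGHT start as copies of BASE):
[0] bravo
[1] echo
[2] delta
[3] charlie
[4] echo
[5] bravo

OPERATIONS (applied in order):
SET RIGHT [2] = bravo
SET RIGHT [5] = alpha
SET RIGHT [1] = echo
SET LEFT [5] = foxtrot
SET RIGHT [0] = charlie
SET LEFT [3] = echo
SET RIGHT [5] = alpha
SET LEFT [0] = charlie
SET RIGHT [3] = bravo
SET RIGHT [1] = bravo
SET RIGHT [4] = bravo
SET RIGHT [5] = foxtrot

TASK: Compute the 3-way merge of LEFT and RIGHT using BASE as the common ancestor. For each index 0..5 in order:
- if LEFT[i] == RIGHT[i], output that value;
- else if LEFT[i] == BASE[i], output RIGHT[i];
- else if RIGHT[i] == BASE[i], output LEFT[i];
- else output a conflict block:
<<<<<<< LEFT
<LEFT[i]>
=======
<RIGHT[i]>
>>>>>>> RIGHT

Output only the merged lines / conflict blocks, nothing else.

Answer: charlie
bravo
bravo
<<<<<<< LEFT
echo
=======
bravo
>>>>>>> RIGHT
bravo
foxtrot

Derivation:
Final LEFT:  [charlie, echo, delta, echo, echo, foxtrot]
Final RIGHT: [charlie, bravo, bravo, bravo, bravo, foxtrot]
i=0: L=charlie R=charlie -> agree -> charlie
i=1: L=echo=BASE, R=bravo -> take RIGHT -> bravo
i=2: L=delta=BASE, R=bravo -> take RIGHT -> bravo
i=3: BASE=charlie L=echo R=bravo all differ -> CONFLICT
i=4: L=echo=BASE, R=bravo -> take RIGHT -> bravo
i=5: L=foxtrot R=foxtrot -> agree -> foxtrot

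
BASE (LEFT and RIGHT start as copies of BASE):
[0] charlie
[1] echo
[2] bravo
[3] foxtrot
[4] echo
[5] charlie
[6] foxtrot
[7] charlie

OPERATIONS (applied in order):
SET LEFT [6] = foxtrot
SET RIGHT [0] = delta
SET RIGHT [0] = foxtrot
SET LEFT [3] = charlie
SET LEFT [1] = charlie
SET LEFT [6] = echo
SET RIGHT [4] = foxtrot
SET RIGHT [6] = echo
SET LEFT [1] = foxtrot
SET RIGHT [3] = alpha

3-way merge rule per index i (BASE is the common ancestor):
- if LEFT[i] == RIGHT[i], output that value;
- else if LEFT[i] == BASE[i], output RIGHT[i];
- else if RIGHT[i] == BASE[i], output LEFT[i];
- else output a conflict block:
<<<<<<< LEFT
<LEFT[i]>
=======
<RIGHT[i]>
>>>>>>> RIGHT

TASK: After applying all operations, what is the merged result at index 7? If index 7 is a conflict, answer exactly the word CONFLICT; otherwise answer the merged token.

Final LEFT:  [charlie, foxtrot, bravo, charlie, echo, charlie, echo, charlie]
Final RIGHT: [foxtrot, echo, bravo, alpha, foxtrot, charlie, echo, charlie]
i=0: L=charlie=BASE, R=foxtrot -> take RIGHT -> foxtrot
i=1: L=foxtrot, R=echo=BASE -> take LEFT -> foxtrot
i=2: L=bravo R=bravo -> agree -> bravo
i=3: BASE=foxtrot L=charlie R=alpha all differ -> CONFLICT
i=4: L=echo=BASE, R=foxtrot -> take RIGHT -> foxtrot
i=5: L=charlie R=charlie -> agree -> charlie
i=6: L=echo R=echo -> agree -> echo
i=7: L=charlie R=charlie -> agree -> charlie
Index 7 -> charlie

Answer: charlie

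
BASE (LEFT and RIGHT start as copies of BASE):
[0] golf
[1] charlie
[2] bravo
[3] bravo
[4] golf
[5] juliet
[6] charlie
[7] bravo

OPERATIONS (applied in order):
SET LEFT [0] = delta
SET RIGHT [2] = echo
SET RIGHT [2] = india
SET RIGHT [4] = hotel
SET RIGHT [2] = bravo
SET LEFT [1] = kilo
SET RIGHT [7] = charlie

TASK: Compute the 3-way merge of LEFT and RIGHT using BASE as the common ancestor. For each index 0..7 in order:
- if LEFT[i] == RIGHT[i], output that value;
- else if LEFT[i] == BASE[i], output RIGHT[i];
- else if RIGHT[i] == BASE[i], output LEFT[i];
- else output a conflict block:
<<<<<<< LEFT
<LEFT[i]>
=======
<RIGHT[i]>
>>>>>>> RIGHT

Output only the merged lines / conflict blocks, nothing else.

Final LEFT:  [delta, kilo, bravo, bravo, golf, juliet, charlie, bravo]
Final RIGHT: [golf, charlie, bravo, bravo, hotel, juliet, charlie, charlie]
i=0: L=delta, R=golf=BASE -> take LEFT -> delta
i=1: L=kilo, R=charlie=BASE -> take LEFT -> kilo
i=2: L=bravo R=bravo -> agree -> bravo
i=3: L=bravo R=bravo -> agree -> bravo
i=4: L=golf=BASE, R=hotel -> take RIGHT -> hotel
i=5: L=juliet R=juliet -> agree -> juliet
i=6: L=charlie R=charlie -> agree -> charlie
i=7: L=bravo=BASE, R=charlie -> take RIGHT -> charlie

Answer: delta
kilo
bravo
bravo
hotel
juliet
charlie
charlie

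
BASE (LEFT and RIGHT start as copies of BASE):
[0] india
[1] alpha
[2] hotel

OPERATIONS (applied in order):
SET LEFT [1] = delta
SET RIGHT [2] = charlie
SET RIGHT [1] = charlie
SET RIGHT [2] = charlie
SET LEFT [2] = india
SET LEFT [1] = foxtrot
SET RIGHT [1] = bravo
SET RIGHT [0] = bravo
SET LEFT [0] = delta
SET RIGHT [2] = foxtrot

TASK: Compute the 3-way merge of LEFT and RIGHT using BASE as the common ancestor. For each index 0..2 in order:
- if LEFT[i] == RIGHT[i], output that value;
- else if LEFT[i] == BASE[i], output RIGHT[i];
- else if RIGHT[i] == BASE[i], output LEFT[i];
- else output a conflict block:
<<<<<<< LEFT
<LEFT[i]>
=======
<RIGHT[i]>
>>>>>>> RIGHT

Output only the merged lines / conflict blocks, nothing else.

Answer: <<<<<<< LEFT
delta
=======
bravo
>>>>>>> RIGHT
<<<<<<< LEFT
foxtrot
=======
bravo
>>>>>>> RIGHT
<<<<<<< LEFT
india
=======
foxtrot
>>>>>>> RIGHT

Derivation:
Final LEFT:  [delta, foxtrot, india]
Final RIGHT: [bravo, bravo, foxtrot]
i=0: BASE=india L=delta R=bravo all differ -> CONFLICT
i=1: BASE=alpha L=foxtrot R=bravo all differ -> CONFLICT
i=2: BASE=hotel L=india R=foxtrot all differ -> CONFLICT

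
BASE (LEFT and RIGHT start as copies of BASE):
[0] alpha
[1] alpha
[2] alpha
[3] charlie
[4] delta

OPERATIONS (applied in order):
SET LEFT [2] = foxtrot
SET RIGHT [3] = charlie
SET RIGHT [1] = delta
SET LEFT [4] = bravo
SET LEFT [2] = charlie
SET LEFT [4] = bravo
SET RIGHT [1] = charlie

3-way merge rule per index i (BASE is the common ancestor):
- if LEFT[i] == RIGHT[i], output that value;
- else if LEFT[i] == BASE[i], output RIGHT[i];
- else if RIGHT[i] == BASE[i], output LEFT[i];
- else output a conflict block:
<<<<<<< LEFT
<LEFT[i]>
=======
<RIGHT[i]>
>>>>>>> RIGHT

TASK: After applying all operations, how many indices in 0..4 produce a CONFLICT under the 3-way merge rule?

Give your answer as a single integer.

Answer: 0

Derivation:
Final LEFT:  [alpha, alpha, charlie, charlie, bravo]
Final RIGHT: [alpha, charlie, alpha, charlie, delta]
i=0: L=alpha R=alpha -> agree -> alpha
i=1: L=alpha=BASE, R=charlie -> take RIGHT -> charlie
i=2: L=charlie, R=alpha=BASE -> take LEFT -> charlie
i=3: L=charlie R=charlie -> agree -> charlie
i=4: L=bravo, R=delta=BASE -> take LEFT -> bravo
Conflict count: 0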